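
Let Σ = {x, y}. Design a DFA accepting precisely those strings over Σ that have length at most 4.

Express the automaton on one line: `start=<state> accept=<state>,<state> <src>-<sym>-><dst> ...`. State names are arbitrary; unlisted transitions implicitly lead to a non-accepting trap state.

Count input length up to 5: every symbol moves from A toward F, which means 'more than 4' and absorbs. Accept from {A, B, C, D, E}.
With 6 states:
       x  y 
>* A   B  B 
 * B   C  C 
 * C   D  D 
 * D   E  E 
 * E   F  F 
   F   F  F 
(> = start, * = accepting)

start=A accept=A,B,C,D,E A-x->B A-y->B B-x->C B-y->C C-x->D C-y->D D-x->E D-y->E E-x->F E-y->F F-x->F F-y->F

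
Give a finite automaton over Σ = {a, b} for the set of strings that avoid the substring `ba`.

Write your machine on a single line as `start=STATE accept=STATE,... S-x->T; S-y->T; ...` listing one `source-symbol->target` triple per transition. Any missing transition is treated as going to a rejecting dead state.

Track partial matches of the forbidden pattern `ba`. State s2 is a dead state reached once `ba` has occurred; every other state accepts. s0 means no part of `ba` is currently matched.
        a   b  
>* s0   s0  s1 
 * s1   s2  s1 
   s2   s2  s2 
(> = start, * = accepting)

start=s0; accept=s0,s1; s0-a->s0; s0-b->s1; s1-a->s2; s1-b->s1; s2-a->s2; s2-b->s2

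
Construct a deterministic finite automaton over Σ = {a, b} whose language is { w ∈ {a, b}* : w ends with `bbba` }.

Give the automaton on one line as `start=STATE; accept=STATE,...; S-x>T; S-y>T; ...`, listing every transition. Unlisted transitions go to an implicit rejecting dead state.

Remember how much of `bbba` the current input suffix matches. State s0 means no match yet; s1 means the last symbol is `b`; s2 means the last 2 symbols are `bb`; s3 means the last 3 symbols are `bbb`; s4 means the last 4 symbols are `bbba`. Only s4 accepts. On a mismatch, fall back to the longest proper suffix that is still a prefix of `bbba`.
With 5 states:
        a   b  
>  s0   s0  s1 
   s1   s0  s2 
   s2   s0  s3 
   s3   s4  s3 
 * s4   s0  s1 
(> = start, * = accepting)

start=s0; accept=s4; s0-a>s0; s0-b>s1; s1-a>s0; s1-b>s2; s2-a>s0; s2-b>s3; s3-a>s4; s3-b>s3; s4-a>s0; s4-b>s1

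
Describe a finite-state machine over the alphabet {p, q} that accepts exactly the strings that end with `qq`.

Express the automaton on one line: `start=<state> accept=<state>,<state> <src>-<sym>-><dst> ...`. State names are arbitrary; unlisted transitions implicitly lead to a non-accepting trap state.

Let each state record the length of the longest suffix of the input read so far that is also a prefix of `qq`. S1 means the last symbol is `q`; S2 means the last 2 symbols are `qq`. Accept only at S2, where the string currently ends in `qq`.
A 3-state machine:
        p   q  
>  S0   S0  S1 
   S1   S0  S2 
 * S2   S0  S2 
(> = start, * = accepting)

start=S0 accept=S2 S0-p->S0 S0-q->S1 S1-p->S0 S1-q->S2 S2-p->S0 S2-q->S2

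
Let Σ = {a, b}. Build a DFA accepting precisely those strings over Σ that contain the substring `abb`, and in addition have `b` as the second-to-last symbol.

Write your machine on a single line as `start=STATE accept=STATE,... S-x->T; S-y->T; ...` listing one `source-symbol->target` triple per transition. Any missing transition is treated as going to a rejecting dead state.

start=q0; accept=q7,q8; q0-a->q1; q0-b->q2; q1-a->q3; q1-b->q4; q2-a->q5; q2-b->q6; q3-a->q3; q3-b->q4; q4-a->q5; q4-b->q7; q5-a->q3; q5-b->q4; q6-a->q5; q6-b->q6; q7-a->q8; q7-b->q7; q8-a->q9; q8-b->q10; q9-a->q9; q9-b->q10; q10-a->q8; q10-b->q7

Build one automaton per condition and run them in lockstep. One (4 states) tracks whether and how much of `abb` has been seen; the other (7 states) tracks the last 2 symbols read. Each combined state is a pair, one component from each; accept when both components accept.
An 11-state machine:
          a    b  
>  q0     q1   q2 
   q1     q3   q4 
   q2     q5   q6 
   q3     q3   q4 
   q4     q5   q7 
   q5     q3   q4 
   q6     q5   q6 
 * q7     q8   q7 
 * q8     q9  q10 
   q9     q9  q10 
   q10    q8   q7 
(> = start, * = accepting)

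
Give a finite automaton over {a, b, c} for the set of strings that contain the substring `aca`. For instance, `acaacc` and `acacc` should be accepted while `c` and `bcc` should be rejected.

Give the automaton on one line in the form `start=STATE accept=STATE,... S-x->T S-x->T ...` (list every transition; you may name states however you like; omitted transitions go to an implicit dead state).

start=q0 accept=q3 q0-a->q1 q0-b->q0 q0-c->q0 q1-a->q1 q1-b->q0 q1-c->q2 q2-a->q3 q2-b->q0 q2-c->q0 q3-a->q3 q3-b->q3 q3-c->q3

Track how much of `aca` has been matched so far: state q0 is no progress, q3 is the absorbing accept state reached once `aca` has occurred. Intermediate states record partial matches; on a mismatch, fall back to the longest reusable overlap.
With 4 states:
        a   b   c  
>  q0   q1  q0  q0 
   q1   q1  q0  q2 
   q2   q3  q0  q0 
 * q3   q3  q3  q3 
(> = start, * = accepting)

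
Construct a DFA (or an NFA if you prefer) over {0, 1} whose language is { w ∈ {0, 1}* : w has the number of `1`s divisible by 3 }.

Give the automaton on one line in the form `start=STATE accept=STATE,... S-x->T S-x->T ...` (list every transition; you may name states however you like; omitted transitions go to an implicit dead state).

start=q0 accept=q0 q0-0->q0 q0-1->q1 q1-0->q1 q1-1->q2 q2-0->q2 q2-1->q0

Keep the running count of `1`s modulo 3: each `1` advances along the cycle q0 → q1 → q2 → q0 while other symbols loop. Accept at q0.
        0   1  
>* q0   q0  q1 
   q1   q1  q2 
   q2   q2  q0 
(> = start, * = accepting)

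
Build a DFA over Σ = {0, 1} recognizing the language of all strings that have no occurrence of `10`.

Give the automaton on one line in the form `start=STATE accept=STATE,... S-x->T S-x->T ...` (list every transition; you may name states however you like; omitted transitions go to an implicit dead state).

Track partial matches of the forbidden pattern `10`. State s2 is a dead state reached once `10` has occurred; every other state accepts. s0 means no part of `10` is currently matched.
A 3-state machine:
        0   1  
>* s0   s0  s1 
 * s1   s2  s1 
   s2   s2  s2 
(> = start, * = accepting)

start=s0 accept=s0,s1 s0-0->s0 s0-1->s1 s1-0->s2 s1-1->s1 s2-0->s2 s2-1->s2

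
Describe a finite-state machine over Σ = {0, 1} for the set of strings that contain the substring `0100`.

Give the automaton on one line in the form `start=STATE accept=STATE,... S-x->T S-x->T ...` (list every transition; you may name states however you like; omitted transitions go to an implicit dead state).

start=S0 accept=S4 S0-0->S1 S0-1->S0 S1-0->S1 S1-1->S2 S2-0->S3 S2-1->S0 S3-0->S4 S3-1->S2 S4-0->S4 S4-1->S4

Track how much of `0100` has been matched so far: state S0 is no progress, S4 is the absorbing accept state reached once `0100` has occurred. Intermediate states record partial matches; on a mismatch, fall back to the longest reusable overlap.
A 5-state machine:
        0   1  
>  S0   S1  S0 
   S1   S1  S2 
   S2   S3  S0 
   S3   S4  S2 
 * S4   S4  S4 
(> = start, * = accepting)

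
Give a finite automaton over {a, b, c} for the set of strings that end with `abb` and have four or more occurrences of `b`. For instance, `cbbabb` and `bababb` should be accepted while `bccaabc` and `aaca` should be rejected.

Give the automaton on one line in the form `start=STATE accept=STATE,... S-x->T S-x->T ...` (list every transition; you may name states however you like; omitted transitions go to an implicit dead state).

Build one automaton per condition and run them in lockstep. One (4 states) tracks how much of the suffix `abb` has currently been matched; the other (6 states) tracks the count of `b`s, saturating at 5. Each combined state is a pair, one component from each; accept when both components accept.
          a    b    c  
>  q0     q1   q2   q0 
   q1     q1   q3   q0 
   q2     q4   q5   q2 
   q3     q4   q6   q2 
   q4     q4   q7   q2 
   q5     q8   q9   q5 
   q6     q8   q9   q5 
   q7     q8  q10   q5 
   q8     q8  q11   q5 
   q9    q12  q13   q9 
   q10   q12  q13   q9 
   q11   q12  q14   q9 
   q12   q12  q15   q9 
   q13   q16  q17  q13 
 * q14   q16  q17  q13 
   q15   q16  q18  q13 
   q16   q16  q19  q13 
   q17   q20  q17  q17 
 * q18   q20  q17  q17 
   q19   q20  q18  q17 
   q20   q20  q19  q17 
(> = start, * = accepting)

start=q0 accept=q14,q18 q0-a->q1 q0-b->q2 q0-c->q0 q1-a->q1 q1-b->q3 q1-c->q0 q2-a->q4 q2-b->q5 q2-c->q2 q3-a->q4 q3-b->q6 q3-c->q2 q4-a->q4 q4-b->q7 q4-c->q2 q5-a->q8 q5-b->q9 q5-c->q5 q6-a->q8 q6-b->q9 q6-c->q5 q7-a->q8 q7-b->q10 q7-c->q5 q8-a->q8 q8-b->q11 q8-c->q5 q9-a->q12 q9-b->q13 q9-c->q9 q10-a->q12 q10-b->q13 q10-c->q9 q11-a->q12 q11-b->q14 q11-c->q9 q12-a->q12 q12-b->q15 q12-c->q9 q13-a->q16 q13-b->q17 q13-c->q13 q14-a->q16 q14-b->q17 q14-c->q13 q15-a->q16 q15-b->q18 q15-c->q13 q16-a->q16 q16-b->q19 q16-c->q13 q17-a->q20 q17-b->q17 q17-c->q17 q18-a->q20 q18-b->q17 q18-c->q17 q19-a->q20 q19-b->q18 q19-c->q17 q20-a->q20 q20-b->q19 q20-c->q17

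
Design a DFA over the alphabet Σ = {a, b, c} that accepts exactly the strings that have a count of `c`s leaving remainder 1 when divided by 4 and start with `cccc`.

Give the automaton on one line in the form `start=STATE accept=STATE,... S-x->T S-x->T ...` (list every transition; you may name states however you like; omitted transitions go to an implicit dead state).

Build one automaton per condition and run them in lockstep. One (4 states) tracks the count of `c`s modulo 4; the other (6 states) tracks whether the input so far still matches the prefix `cccc`. Each combined state is a pair, one component from each; accept when both components accept.
12 states suffice.
          a    b    c  
>  q0     q1   q1   q2 
   q1     q1   q1   q3 
   q2     q3   q3   q4 
   q3     q3   q3   q5 
   q4     q5   q5   q6 
   q5     q5   q5   q7 
   q6     q7   q7   q8 
   q7     q7   q7   q1 
   q8     q8   q8   q9 
 * q9     q9   q9  q10 
   q10   q10  q10  q11 
   q11   q11  q11   q8 
(> = start, * = accepting)

start=q0 accept=q9 q0-a->q1 q0-b->q1 q0-c->q2 q1-a->q1 q1-b->q1 q1-c->q3 q2-a->q3 q2-b->q3 q2-c->q4 q3-a->q3 q3-b->q3 q3-c->q5 q4-a->q5 q4-b->q5 q4-c->q6 q5-a->q5 q5-b->q5 q5-c->q7 q6-a->q7 q6-b->q7 q6-c->q8 q7-a->q7 q7-b->q7 q7-c->q1 q8-a->q8 q8-b->q8 q8-c->q9 q9-a->q9 q9-b->q9 q9-c->q10 q10-a->q10 q10-b->q10 q10-c->q11 q11-a->q11 q11-b->q11 q11-c->q8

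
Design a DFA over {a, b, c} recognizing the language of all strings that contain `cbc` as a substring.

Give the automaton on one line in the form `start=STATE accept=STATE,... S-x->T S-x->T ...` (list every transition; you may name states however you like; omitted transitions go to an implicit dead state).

start=S0 accept=S3 S0-a->S0 S0-b->S0 S0-c->S1 S1-a->S0 S1-b->S2 S1-c->S1 S2-a->S0 S2-b->S0 S2-c->S3 S3-a->S3 S3-b->S3 S3-c->S3

Track how much of `cbc` has been matched so far: state S0 is no progress, S3 is the absorbing accept state reached once `cbc` has occurred. Intermediate states record partial matches; on a mismatch, fall back to the longest reusable overlap.
        a   b   c  
>  S0   S0  S0  S1 
   S1   S0  S2  S1 
   S2   S0  S0  S3 
 * S3   S3  S3  S3 
(> = start, * = accepting)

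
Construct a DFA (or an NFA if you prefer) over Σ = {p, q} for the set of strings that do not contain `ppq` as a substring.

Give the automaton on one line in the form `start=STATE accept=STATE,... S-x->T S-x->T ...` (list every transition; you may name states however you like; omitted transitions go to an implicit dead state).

start=S0 accept=S0,S1,S2 S0-p->S1 S0-q->S0 S1-p->S2 S1-q->S0 S2-p->S2 S2-q->S3 S3-p->S3 S3-q->S3

Track partial matches of the forbidden pattern `ppq`. State S3 is a dead state reached once `ppq` has occurred; every other state accepts. S0 means no part of `ppq` is currently matched.
A 4-state machine:
        p   q  
>* S0   S1  S0 
 * S1   S2  S0 
 * S2   S2  S3 
   S3   S3  S3 
(> = start, * = accepting)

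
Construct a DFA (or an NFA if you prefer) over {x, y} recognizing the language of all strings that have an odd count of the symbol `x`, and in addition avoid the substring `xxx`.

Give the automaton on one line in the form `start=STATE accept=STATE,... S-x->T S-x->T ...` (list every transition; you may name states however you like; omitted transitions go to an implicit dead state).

Build one automaton per condition and run them in lockstep. One (2 states) tracks the count of `x`s modulo 2; the other (4 states) tracks partial matches of the forbidden pattern `xxx`. Each combined state is a pair, one component from each; accept when both components accept.
        x   y  
>  S0   S1  S0 
 * S1   S2  S3 
   S2   S4  S0 
 * S3   S5  S3 
   S4   S6  S4 
   S5   S7  S0 
   S6   S4  S6 
 * S7   S6  S3 
(> = start, * = accepting)

start=S0 accept=S1,S3,S7 S0-x->S1 S0-y->S0 S1-x->S2 S1-y->S3 S2-x->S4 S2-y->S0 S3-x->S5 S3-y->S3 S4-x->S6 S4-y->S4 S5-x->S7 S5-y->S0 S6-x->S4 S6-y->S6 S7-x->S6 S7-y->S3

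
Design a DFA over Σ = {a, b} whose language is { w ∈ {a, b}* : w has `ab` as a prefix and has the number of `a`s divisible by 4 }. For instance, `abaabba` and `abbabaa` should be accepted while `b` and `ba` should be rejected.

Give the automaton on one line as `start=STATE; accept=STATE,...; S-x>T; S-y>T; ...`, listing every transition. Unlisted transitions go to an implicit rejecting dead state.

start=s0; accept=s6; s0-a>s1; s0-b>s2; s1-a>s2; s1-b>s3; s2-a>s2; s2-b>s2; s3-a>s4; s3-b>s3; s4-a>s5; s4-b>s4; s5-a>s6; s5-b>s5; s6-a>s3; s6-b>s6

Run two small machines in parallel and take their product. One (4 states) tracks whether the input so far still matches the prefix `ab`; the other (4 states) tracks the count of `a`s modulo 4. Each combined state is a pair, one component from each; accept when both components accept. After merging equivalent states the machine shrinks.
        a   b  
>  s0   s1  s2 
   s1   s2  s3 
   s2   s2  s2 
   s3   s4  s3 
   s4   s5  s4 
   s5   s6  s5 
 * s6   s3  s6 
(> = start, * = accepting)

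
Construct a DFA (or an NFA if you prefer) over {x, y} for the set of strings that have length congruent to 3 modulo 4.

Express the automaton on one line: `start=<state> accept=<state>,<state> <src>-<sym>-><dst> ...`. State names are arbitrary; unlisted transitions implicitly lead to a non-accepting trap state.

Count input length modulo 4: every symbol advances one step around the cycle A → B → C → D → A. Accept at D.
A 4-state machine:
       x  y 
>  A   B  B 
   B   C  C 
   C   D  D 
 * D   A  A 
(> = start, * = accepting)

start=A accept=D A-x->B A-y->B B-x->C B-y->C C-x->D C-y->D D-x->A D-y->A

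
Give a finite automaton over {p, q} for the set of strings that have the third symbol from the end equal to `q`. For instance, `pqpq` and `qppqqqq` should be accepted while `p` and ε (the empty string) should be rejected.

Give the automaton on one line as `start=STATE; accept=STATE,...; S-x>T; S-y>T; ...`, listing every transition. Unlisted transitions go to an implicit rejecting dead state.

start=A; accept=L,M,N,O; A-p>B; A-q>C; B-p>D; B-q>E; C-p>F; C-q>G; D-p>H; D-q>I; E-p>J; E-q>K; F-p>L; F-q>M; G-p>N; G-q>O; H-p>H; H-q>I; I-p>J; I-q>K; J-p>L; J-q>M; K-p>N; K-q>O; L-p>H; L-q>I; M-p>J; M-q>K; N-p>L; N-q>M; O-p>N; O-q>O

A DFA must remember the last 3 symbols (since which symbol is third-to-last isn't known until the input ends). Use one state per possible window of the last ≤3 symbols; accept from those whose window starts with `q`.
A 15-state machine:
       p  q 
>  A   B  C 
   B   D  E 
   C   F  G 
   D   H  I 
   E   J  K 
   F   L  M 
   G   N  O 
   H   H  I 
   I   J  K 
   J   L  M 
   K   N  O 
 * L   H  I 
 * M   J  K 
 * N   L  M 
 * O   N  O 
(> = start, * = accepting)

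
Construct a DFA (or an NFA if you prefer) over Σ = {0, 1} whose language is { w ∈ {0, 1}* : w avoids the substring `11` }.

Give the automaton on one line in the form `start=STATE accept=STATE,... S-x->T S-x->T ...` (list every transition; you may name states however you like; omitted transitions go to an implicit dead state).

start=s0 accept=s0,s1 s0-0->s0 s0-1->s1 s1-0->s0 s1-1->s2 s2-0->s2 s2-1->s2

Track partial matches of the forbidden pattern `11`. State s2 is a dead state reached once `11` has occurred; every other state accepts. s0 means no part of `11` is currently matched.
With 3 states:
        0   1  
>* s0   s0  s1 
 * s1   s0  s2 
   s2   s2  s2 
(> = start, * = accepting)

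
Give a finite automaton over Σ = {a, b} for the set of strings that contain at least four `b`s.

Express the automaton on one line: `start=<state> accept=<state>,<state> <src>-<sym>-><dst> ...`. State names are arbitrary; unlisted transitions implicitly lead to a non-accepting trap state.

start=s0 accept=s4,s5 s0-a->s0 s0-b->s1 s1-a->s1 s1-b->s2 s2-a->s2 s2-b->s3 s3-a->s3 s3-b->s4 s4-a->s4 s4-b->s5 s5-a->s5 s5-b->s5

Only the number of `b`s matters, and only up to 5. Make a chain s0 → s1 → s2 → s3 → s4 → s5 advanced by each `b` (with s5 absorbing); every other symbol self-loops. The accepting set is {s4, s5}.
A 6-state machine:
        a   b  
>  s0   s0  s1 
   s1   s1  s2 
   s2   s2  s3 
   s3   s3  s4 
 * s4   s4  s5 
 * s5   s5  s5 
(> = start, * = accepting)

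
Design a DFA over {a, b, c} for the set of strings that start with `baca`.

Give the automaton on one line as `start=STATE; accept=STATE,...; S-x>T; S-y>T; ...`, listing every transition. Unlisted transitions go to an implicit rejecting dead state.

Walk along `baca` while the input agrees: from S0 take `b` to S1, and so on. Any deviation drops to the rejecting sink S5. Once S4 is reached the prefix is confirmed and every continuation is accepted.
6 states suffice.
        a   b   c  
>  S0   S5  S1  S5 
   S1   S2  S5  S5 
   S2   S5  S5  S3 
   S3   S4  S5  S5 
 * S4   S4  S4  S4 
   S5   S5  S5  S5 
(> = start, * = accepting)

start=S0; accept=S4; S0-a>S5; S0-b>S1; S0-c>S5; S1-a>S2; S1-b>S5; S1-c>S5; S2-a>S5; S2-b>S5; S2-c>S3; S3-a>S4; S3-b>S5; S3-c>S5; S4-a>S4; S4-b>S4; S4-c>S4; S5-a>S5; S5-b>S5; S5-c>S5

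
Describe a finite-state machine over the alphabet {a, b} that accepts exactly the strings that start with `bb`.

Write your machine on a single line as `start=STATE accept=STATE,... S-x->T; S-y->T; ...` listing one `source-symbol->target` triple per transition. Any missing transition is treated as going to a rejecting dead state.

Check the first 2 symbols one by one: s0 through s1 record how many have matched `bb` so far; any wrong symbol goes to the dead state s3. After all 2 match we enter the accepting sink s2.
        a   b  
>  s0   s3  s1 
   s1   s3  s2 
 * s2   s2  s2 
   s3   s3  s3 
(> = start, * = accepting)

start=s0; accept=s2; s0-a->s3; s0-b->s1; s1-a->s3; s1-b->s2; s2-a->s2; s2-b->s2; s3-a->s3; s3-b->s3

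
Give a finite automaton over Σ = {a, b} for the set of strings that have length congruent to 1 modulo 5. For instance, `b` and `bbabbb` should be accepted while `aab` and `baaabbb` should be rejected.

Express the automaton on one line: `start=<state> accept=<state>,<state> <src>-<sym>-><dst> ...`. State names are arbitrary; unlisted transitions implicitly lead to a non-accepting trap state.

start=s0 accept=s1 s0-a->s1 s0-b->s1 s1-a->s2 s1-b->s2 s2-a->s3 s2-b->s3 s3-a->s4 s3-b->s4 s4-a->s0 s4-b->s0

Only the length mod 5 matters, so use a 5-cycle: from any state, every input symbol moves to the next state, wrapping s4 back to s0. Mark s1 accepting.
With 5 states:
        a   b  
>  s0   s1  s1 
 * s1   s2  s2 
   s2   s3  s3 
   s3   s4  s4 
   s4   s0  s0 
(> = start, * = accepting)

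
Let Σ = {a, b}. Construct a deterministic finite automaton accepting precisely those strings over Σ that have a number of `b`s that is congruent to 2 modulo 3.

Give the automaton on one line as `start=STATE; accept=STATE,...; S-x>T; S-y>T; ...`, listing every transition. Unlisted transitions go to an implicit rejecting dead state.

Keep the running count of `b`s modulo 3: each `b` advances along the cycle q0 → q1 → q2 → q0 while other symbols loop. Accept at q2.
3 states suffice.
        a   b  
>  q0   q0  q1 
   q1   q1  q2 
 * q2   q2  q0 
(> = start, * = accepting)

start=q0; accept=q2; q0-a>q0; q0-b>q1; q1-a>q1; q1-b>q2; q2-a>q2; q2-b>q0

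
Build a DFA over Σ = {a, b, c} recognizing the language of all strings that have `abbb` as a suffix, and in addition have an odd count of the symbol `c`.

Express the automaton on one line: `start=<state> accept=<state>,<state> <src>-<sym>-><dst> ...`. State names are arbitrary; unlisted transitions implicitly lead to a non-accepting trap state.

start=q0 accept=q5 q0-a->q0 q0-b->q0 q0-c->q1 q1-a->q2 q1-b->q1 q1-c->q0 q2-a->q2 q2-b->q3 q2-c->q0 q3-a->q2 q3-b->q4 q3-c->q0 q4-a->q2 q4-b->q5 q4-c->q0 q5-a->q2 q5-b->q1 q5-c->q0

Run two small machines in parallel and take their product. The first has 5 states tracking how much of the suffix `abbb` has currently been matched; the second has 2 states tracking the count of `c`s modulo 2. A product state is a pair (one from each), accepting exactly when both do. Equivalent product states are then merged.
With 6 states:
        a   b   c  
>  q0   q0  q0  q1 
   q1   q2  q1  q0 
   q2   q2  q3  q0 
   q3   q2  q4  q0 
   q4   q2  q5  q0 
 * q5   q2  q1  q0 
(> = start, * = accepting)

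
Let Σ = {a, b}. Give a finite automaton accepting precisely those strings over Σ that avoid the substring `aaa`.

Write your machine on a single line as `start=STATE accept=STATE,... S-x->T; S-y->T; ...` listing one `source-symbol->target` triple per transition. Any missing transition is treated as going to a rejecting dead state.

start=s0; accept=s0,s1,s2; s0-a->s1; s0-b->s0; s1-a->s2; s1-b->s0; s2-a->s3; s2-b->s0; s3-a->s3; s3-b->s3

This is the complement of 'contains `aaa`'. Use the same substring-matching states — s0 through s3 holding how much of `aaa` has just been matched — but flip the accepting set: everything except the trap s3 accepts.
4 states suffice.
        a   b  
>* s0   s1  s0 
 * s1   s2  s0 
 * s2   s3  s0 
   s3   s3  s3 
(> = start, * = accepting)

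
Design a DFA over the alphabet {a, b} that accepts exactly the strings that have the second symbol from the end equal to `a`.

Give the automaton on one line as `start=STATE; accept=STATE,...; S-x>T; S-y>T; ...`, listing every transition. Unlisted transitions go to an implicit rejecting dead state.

A DFA must remember the last 2 symbols (since which symbol is second-to-last isn't known until the input ends). Use one state per possible window of the last ≤2 symbols; accept from those whose window starts with `a`.
7 states suffice.
        a   b  
>  s0   s1  s2 
   s1   s3  s4 
   s2   s5  s6 
 * s3   s3  s4 
 * s4   s5  s6 
   s5   s3  s4 
   s6   s5  s6 
(> = start, * = accepting)

start=s0; accept=s3,s4; s0-a>s1; s0-b>s2; s1-a>s3; s1-b>s4; s2-a>s5; s2-b>s6; s3-a>s3; s3-b>s4; s4-a>s5; s4-b>s6; s5-a>s3; s5-b>s4; s6-a>s5; s6-b>s6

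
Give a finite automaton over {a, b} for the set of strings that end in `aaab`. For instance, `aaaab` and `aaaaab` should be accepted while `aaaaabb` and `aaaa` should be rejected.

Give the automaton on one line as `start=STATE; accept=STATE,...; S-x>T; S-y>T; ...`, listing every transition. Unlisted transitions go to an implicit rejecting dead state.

start=q0; accept=q4; q0-a>q1; q0-b>q0; q1-a>q2; q1-b>q0; q2-a>q3; q2-b>q0; q3-a>q3; q3-b>q4; q4-a>q1; q4-b>q0

Remember how much of `aaab` the current input suffix matches. State q0 means no match yet; q1 means the last symbol is `a`; q2 means the last 2 symbols are `aa`; q3 means the last 3 symbols are `aaa`; q4 means the last 4 symbols are `aaab`. Only q4 accepts. On a mismatch, fall back to the longest proper suffix that is still a prefix of `aaab`.
With 5 states:
        a   b  
>  q0   q1  q0 
   q1   q2  q0 
   q2   q3  q0 
   q3   q3  q4 
 * q4   q1  q0 
(> = start, * = accepting)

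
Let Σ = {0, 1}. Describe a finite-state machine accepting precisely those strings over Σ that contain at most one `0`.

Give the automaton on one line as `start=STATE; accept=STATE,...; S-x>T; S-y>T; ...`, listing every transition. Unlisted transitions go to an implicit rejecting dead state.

Only the number of `0`s matters, and only up to 2. Make a chain s0 → s1 → s2 advanced by each `0` (with s2 absorbing); every other symbol self-loops. The accepting set is {s0, s1}.
With 3 states:
        0   1  
>* s0   s1  s0 
 * s1   s2  s1 
   s2   s2  s2 
(> = start, * = accepting)

start=s0; accept=s0,s1; s0-0>s1; s0-1>s0; s1-0>s2; s1-1>s1; s2-0>s2; s2-1>s2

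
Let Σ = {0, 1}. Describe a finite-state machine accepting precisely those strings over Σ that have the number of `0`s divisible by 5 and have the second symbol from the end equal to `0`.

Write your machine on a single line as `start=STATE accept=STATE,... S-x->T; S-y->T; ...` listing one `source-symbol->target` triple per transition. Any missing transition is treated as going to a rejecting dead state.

Build one automaton per condition and run them in lockstep. One (5 states) tracks the count of `0`s modulo 5; the other (7 states) tracks the last 2 symbols read. Each combined state is a pair, one component from each; accept when both components accept.
With 23 states:
          0    1  
>  q0     q1   q2 
   q1     q3   q4 
   q2     q5   q6 
   q3     q7   q8 
   q4     q9  q10 
   q5     q3   q4 
   q6     q5   q6 
   q7    q11  q12 
   q8    q13  q14 
   q9     q7   q8 
   q10    q9  q10 
   q11   q15  q16 
   q12   q17  q18 
   q13   q11  q12 
   q14   q13  q14 
 * q15   q19  q20 
   q16   q21  q22 
   q17   q15  q16 
   q18   q17  q18 
   q19    q3   q4 
 * q20    q5   q6 
   q21   q19  q20 
   q22   q21  q22 
(> = start, * = accepting)

start=q0; accept=q15,q20; q0-0->q1; q0-1->q2; q1-0->q3; q1-1->q4; q2-0->q5; q2-1->q6; q3-0->q7; q3-1->q8; q4-0->q9; q4-1->q10; q5-0->q3; q5-1->q4; q6-0->q5; q6-1->q6; q7-0->q11; q7-1->q12; q8-0->q13; q8-1->q14; q9-0->q7; q9-1->q8; q10-0->q9; q10-1->q10; q11-0->q15; q11-1->q16; q12-0->q17; q12-1->q18; q13-0->q11; q13-1->q12; q14-0->q13; q14-1->q14; q15-0->q19; q15-1->q20; q16-0->q21; q16-1->q22; q17-0->q15; q17-1->q16; q18-0->q17; q18-1->q18; q19-0->q3; q19-1->q4; q20-0->q5; q20-1->q6; q21-0->q19; q21-1->q20; q22-0->q21; q22-1->q22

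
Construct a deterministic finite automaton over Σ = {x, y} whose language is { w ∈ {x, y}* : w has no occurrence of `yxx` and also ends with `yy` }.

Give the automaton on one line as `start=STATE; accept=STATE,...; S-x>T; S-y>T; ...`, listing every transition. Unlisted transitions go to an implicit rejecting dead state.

start=S0; accept=S3; S0-x>S0; S0-y>S1; S1-x>S2; S1-y>S3; S2-x>S4; S2-y>S1; S3-x>S2; S3-y>S3; S4-x>S4; S4-y>S5; S5-x>S4; S5-y>S6; S6-x>S4; S6-y>S6

Handle the two conditions separately and then intersect. The first has 4 states tracking partial matches of the forbidden pattern `yxx`; the second has 3 states tracking how much of the suffix `yy` has currently been matched. A product state is a pair (one from each), accepting exactly when both do.
7 states suffice.
        x   y  
>  S0   S0  S1 
   S1   S2  S3 
   S2   S4  S1 
 * S3   S2  S3 
   S4   S4  S5 
   S5   S4  S6 
   S6   S4  S6 
(> = start, * = accepting)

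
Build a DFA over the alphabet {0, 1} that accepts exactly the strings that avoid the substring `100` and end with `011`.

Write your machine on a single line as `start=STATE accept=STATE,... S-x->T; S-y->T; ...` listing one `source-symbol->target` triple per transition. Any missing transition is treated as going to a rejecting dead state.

start=A; accept=F; A-0->B; A-1->C; B-0->B; B-1->D; C-0->E; C-1->C; D-0->E; D-1->F; E-0->G; E-1->D; F-0->E; F-1->C; G-0->G; G-1->G

Build one automaton per condition and run them in lockstep. One (4 states) tracks partial matches of the forbidden pattern `100`; the other (4 states) tracks how much of the suffix `011` has currently been matched. Each combined state is a pair, one component from each; accept when both components accept. After merging equivalent states the machine shrinks.
With 7 states:
       0  1 
>  A   B  C 
   B   B  D 
   C   E  C 
   D   E  F 
   E   G  D 
 * F   E  C 
   G   G  G 
(> = start, * = accepting)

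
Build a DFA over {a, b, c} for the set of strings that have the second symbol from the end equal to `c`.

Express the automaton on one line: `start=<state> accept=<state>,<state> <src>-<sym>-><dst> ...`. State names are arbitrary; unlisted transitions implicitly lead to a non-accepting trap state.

start=s0 accept=s10,s11,s12 s0-a->s1 s0-b->s2 s0-c->s3 s1-a->s4 s1-b->s5 s1-c->s6 s2-a->s7 s2-b->s8 s2-c->s9 s3-a->s10 s3-b->s11 s3-c->s12 s4-a->s4 s4-b->s5 s4-c->s6 s5-a->s7 s5-b->s8 s5-c->s9 s6-a->s10 s6-b->s11 s6-c->s12 s7-a->s4 s7-b->s5 s7-c->s6 s8-a->s7 s8-b->s8 s8-c->s9 s9-a->s10 s9-b->s11 s9-c->s12 s10-a->s4 s10-b->s5 s10-c->s6 s11-a->s7 s11-b->s8 s11-c->s9 s12-a->s10 s12-b->s11 s12-c->s12

Because acceptance depends on a position counted from the end, the machine has to buffer the most recent 2 symbols. Make each state the string of the last up-to-2 symbols read; on input `x` shift the window left and append `x`. Accept when the buffered window has length 2 and begins with `c`.
          a    b    c  
>  s0     s1   s2   s3 
   s1     s4   s5   s6 
   s2     s7   s8   s9 
   s3    s10  s11  s12 
   s4     s4   s5   s6 
   s5     s7   s8   s9 
   s6    s10  s11  s12 
   s7     s4   s5   s6 
   s8     s7   s8   s9 
   s9    s10  s11  s12 
 * s10    s4   s5   s6 
 * s11    s7   s8   s9 
 * s12   s10  s11  s12 
(> = start, * = accepting)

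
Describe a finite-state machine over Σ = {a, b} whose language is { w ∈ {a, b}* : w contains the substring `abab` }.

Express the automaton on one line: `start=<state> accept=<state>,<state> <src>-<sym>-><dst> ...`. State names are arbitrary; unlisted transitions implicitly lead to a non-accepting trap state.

States q0..q3 record the length of the longest prefix of `abab` that matches the current input suffix. Reaching q4 means `abab` has been seen, and we stay there forever. Accept from q4.
With 5 states:
        a   b  
>  q0   q1  q0 
   q1   q1  q2 
   q2   q3  q0 
   q3   q1  q4 
 * q4   q4  q4 
(> = start, * = accepting)

start=q0 accept=q4 q0-a->q1 q0-b->q0 q1-a->q1 q1-b->q2 q2-a->q3 q2-b->q0 q3-a->q1 q3-b->q4 q4-a->q4 q4-b->q4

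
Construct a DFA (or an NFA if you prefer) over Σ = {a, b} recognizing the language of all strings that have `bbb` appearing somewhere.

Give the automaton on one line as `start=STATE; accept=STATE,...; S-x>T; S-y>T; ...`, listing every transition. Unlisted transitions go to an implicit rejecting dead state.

start=q0; accept=q3; q0-a>q0; q0-b>q1; q1-a>q0; q1-b>q2; q2-a>q0; q2-b>q3; q3-a>q3; q3-b>q3

Track how much of `bbb` has been matched so far: state q0 is no progress, q3 is the absorbing accept state reached once `bbb` has occurred. Intermediate states record partial matches; on a mismatch, fall back to the longest reusable overlap.
With 4 states:
        a   b  
>  q0   q0  q1 
   q1   q0  q2 
   q2   q0  q3 
 * q3   q3  q3 
(> = start, * = accepting)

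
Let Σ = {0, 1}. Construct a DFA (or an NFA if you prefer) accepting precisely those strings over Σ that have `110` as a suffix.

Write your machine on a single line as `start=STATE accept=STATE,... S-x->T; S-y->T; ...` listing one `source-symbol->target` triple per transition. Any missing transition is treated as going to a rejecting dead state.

start=q0; accept=q3; q0-0->q0; q0-1->q1; q1-0->q0; q1-1->q2; q2-0->q3; q2-1->q2; q3-0->q0; q3-1->q1

Let each state record the length of the longest suffix of the input read so far that is also a prefix of `110`. q1 means the last symbol is `1`; q2 means the last 2 symbols are `11`; q3 means the last 3 symbols are `110`. Accept only at q3, where the string currently ends in `110`.
With 4 states:
        0   1  
>  q0   q0  q1 
   q1   q0  q2 
   q2   q3  q2 
 * q3   q0  q1 
(> = start, * = accepting)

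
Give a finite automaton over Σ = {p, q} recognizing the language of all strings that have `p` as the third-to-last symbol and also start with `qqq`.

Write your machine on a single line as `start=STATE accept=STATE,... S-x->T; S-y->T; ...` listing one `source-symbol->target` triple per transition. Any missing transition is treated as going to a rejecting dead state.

Build one automaton per condition and run them in lockstep. The first has 15 states tracking the last 3 symbols read; the second has 5 states tracking whether the input so far still matches the prefix `qqq`. A product state is a pair (one from each), accepting exactly when both do. After merging equivalent states the machine shrinks.
A 12-state machine:
          p    q  
>  s0     s1   s2 
   s1     s1   s1 
   s2     s1   s3 
   s3     s1   s4 
   s4     s5   s4 
   s5     s6   s7 
   s6     s8   s9 
   s7    s10  s11 
 * s8     s8   s9 
 * s9    s10  s11 
 * s10    s6   s7 
 * s11    s5   s4 
(> = start, * = accepting)

start=s0; accept=s8,s9,s10,s11; s0-p->s1; s0-q->s2; s1-p->s1; s1-q->s1; s2-p->s1; s2-q->s3; s3-p->s1; s3-q->s4; s4-p->s5; s4-q->s4; s5-p->s6; s5-q->s7; s6-p->s8; s6-q->s9; s7-p->s10; s7-q->s11; s8-p->s8; s8-q->s9; s9-p->s10; s9-q->s11; s10-p->s6; s10-q->s7; s11-p->s5; s11-q->s4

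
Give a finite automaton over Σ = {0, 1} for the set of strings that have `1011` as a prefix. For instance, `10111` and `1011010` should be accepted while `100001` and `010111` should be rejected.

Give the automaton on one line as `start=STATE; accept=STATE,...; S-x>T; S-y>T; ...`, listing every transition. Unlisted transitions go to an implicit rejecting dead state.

start=A; accept=E; A-0>F; A-1>B; B-0>C; B-1>F; C-0>F; C-1>D; D-0>F; D-1>E; E-0>E; E-1>E; F-0>F; F-1>F

Walk along `1011` while the input agrees: from A take `1` to B, and so on. Any deviation drops to the rejecting sink F. Once E is reached the prefix is confirmed and every continuation is accepted.
With 6 states:
       0  1 
>  A   F  B 
   B   C  F 
   C   F  D 
   D   F  E 
 * E   E  E 
   F   F  F 
(> = start, * = accepting)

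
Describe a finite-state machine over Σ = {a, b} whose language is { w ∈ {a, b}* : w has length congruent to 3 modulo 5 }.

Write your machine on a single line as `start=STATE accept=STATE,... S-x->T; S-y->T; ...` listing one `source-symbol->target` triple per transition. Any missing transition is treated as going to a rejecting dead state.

start=q0; accept=q3; q0-a->q1; q0-b->q1; q1-a->q2; q1-b->q2; q2-a->q3; q2-b->q3; q3-a->q4; q3-b->q4; q4-a->q0; q4-b->q0

Count input length modulo 5: every symbol advances one step around the cycle q0 → q1 → q2 → q3 → q4 → q0. Accept at q3.
With 5 states:
        a   b  
>  q0   q1  q1 
   q1   q2  q2 
   q2   q3  q3 
 * q3   q4  q4 
   q4   q0  q0 
(> = start, * = accepting)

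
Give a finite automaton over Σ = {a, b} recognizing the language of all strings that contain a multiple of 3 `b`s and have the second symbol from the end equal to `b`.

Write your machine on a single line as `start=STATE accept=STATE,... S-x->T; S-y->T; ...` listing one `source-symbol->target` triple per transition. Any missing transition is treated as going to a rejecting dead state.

start=q0; accept=q4,q6; q0-a->q0; q0-b->q1; q1-a->q1; q1-b->q2; q2-a->q3; q2-b->q4; q3-a->q3; q3-b->q5; q4-a->q6; q4-b->q1; q5-a->q6; q5-b->q1; q6-a->q0; q6-b->q1

Build one automaton per condition and run them in lockstep. One (3 states) tracks the count of `b`s modulo 3; the other (7 states) tracks the last 2 symbols read. Each combined state is a pair, one component from each; accept when both components accept. Equivalent product states are then merged.
        a   b  
>  q0   q0  q1 
   q1   q1  q2 
   q2   q3  q4 
   q3   q3  q5 
 * q4   q6  q1 
   q5   q6  q1 
 * q6   q0  q1 
(> = start, * = accepting)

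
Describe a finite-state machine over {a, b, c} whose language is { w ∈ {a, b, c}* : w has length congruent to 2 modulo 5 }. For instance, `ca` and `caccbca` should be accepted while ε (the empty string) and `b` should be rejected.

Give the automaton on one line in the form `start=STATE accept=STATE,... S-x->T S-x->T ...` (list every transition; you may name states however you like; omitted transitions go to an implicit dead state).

start=q0 accept=q2 q0-a->q1 q0-b->q1 q0-c->q1 q1-a->q2 q1-b->q2 q1-c->q2 q2-a->q3 q2-b->q3 q2-c->q3 q3-a->q4 q3-b->q4 q3-c->q4 q4-a->q0 q4-b->q0 q4-c->q0

Count input length modulo 5: every symbol advances one step around the cycle q0 → q1 → q2 → q3 → q4 → q0. Accept at q2.
A 5-state machine:
        a   b   c  
>  q0   q1  q1  q1 
   q1   q2  q2  q2 
 * q2   q3  q3  q3 
   q3   q4  q4  q4 
   q4   q0  q0  q0 
(> = start, * = accepting)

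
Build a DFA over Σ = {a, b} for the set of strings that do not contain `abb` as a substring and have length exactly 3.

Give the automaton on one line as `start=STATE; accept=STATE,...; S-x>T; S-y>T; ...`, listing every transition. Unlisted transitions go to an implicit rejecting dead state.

Build one automaton per condition and run them in lockstep. The first has 4 states tracking partial matches of the forbidden pattern `abb`; the second has 5 states tracking the input length, saturating at 4. A product state is a pair (one from each), accepting exactly when both do.
14 states suffice.
          a    b  
>  q0     q1   q2 
   q1     q3   q4 
   q2     q3   q5 
   q3     q6   q7 
   q4     q6   q8 
   q5     q6   q9 
 * q6    q10  q11 
 * q7    q10  q12 
   q8    q12  q12 
 * q9    q10  q13 
   q10   q10  q11 
   q11   q10  q12 
   q12   q12  q12 
   q13   q10  q13 
(> = start, * = accepting)

start=q0; accept=q6,q7,q9; q0-a>q1; q0-b>q2; q1-a>q3; q1-b>q4; q2-a>q3; q2-b>q5; q3-a>q6; q3-b>q7; q4-a>q6; q4-b>q8; q5-a>q6; q5-b>q9; q6-a>q10; q6-b>q11; q7-a>q10; q7-b>q12; q8-a>q12; q8-b>q12; q9-a>q10; q9-b>q13; q10-a>q10; q10-b>q11; q11-a>q10; q11-b>q12; q12-a>q12; q12-b>q12; q13-a>q10; q13-b>q13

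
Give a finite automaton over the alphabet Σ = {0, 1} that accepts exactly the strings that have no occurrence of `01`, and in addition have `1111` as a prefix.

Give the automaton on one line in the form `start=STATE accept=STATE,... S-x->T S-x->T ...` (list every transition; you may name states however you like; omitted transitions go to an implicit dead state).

Build one automaton per condition and run them in lockstep. One (3 states) tracks partial matches of the forbidden pattern `01`; the other (6 states) tracks whether the input so far still matches the prefix `1111`. Each combined state is a pair, one component from each; accept when both components accept.
A 9-state machine:
        0   1  
>  q0   q1  q2 
   q1   q1  q3 
   q2   q1  q4 
   q3   q3  q3 
   q4   q1  q5 
   q5   q1  q6 
 * q6   q7  q6 
 * q7   q7  q8 
   q8   q8  q8 
(> = start, * = accepting)

start=q0 accept=q6,q7 q0-0->q1 q0-1->q2 q1-0->q1 q1-1->q3 q2-0->q1 q2-1->q4 q3-0->q3 q3-1->q3 q4-0->q1 q4-1->q5 q5-0->q1 q5-1->q6 q6-0->q7 q6-1->q6 q7-0->q7 q7-1->q8 q8-0->q8 q8-1->q8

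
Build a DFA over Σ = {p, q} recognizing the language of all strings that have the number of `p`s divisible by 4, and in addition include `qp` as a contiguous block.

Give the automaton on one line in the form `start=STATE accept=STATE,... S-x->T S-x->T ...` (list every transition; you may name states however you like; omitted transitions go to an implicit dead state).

start=A accept=I A-p->B A-q->C B-p->D B-q->E C-p->E C-q->C D-p->F D-q->G E-p->G E-q->E F-p->A F-q->H G-p->H G-q->G H-p->I H-q->H I-p->E I-q->I

Handle the two conditions separately and then intersect. One (4 states) tracks the count of `p`s modulo 4; the other (3 states) tracks whether and how much of `qp` has been seen. Each combined state is a pair, one component from each; accept when both components accept. Equivalent product states are then merged.
9 states suffice.
       p  q 
>  A   B  C 
   B   D  E 
   C   E  C 
   D   F  G 
   E   G  E 
   F   A  H 
   G   H  G 
   H   I  H 
 * I   E  I 
(> = start, * = accepting)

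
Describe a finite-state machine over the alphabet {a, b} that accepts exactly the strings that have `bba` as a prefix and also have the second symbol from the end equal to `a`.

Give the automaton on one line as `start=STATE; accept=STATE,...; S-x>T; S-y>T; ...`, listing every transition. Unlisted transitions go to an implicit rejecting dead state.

start=q0; accept=q5,q6; q0-a>q1; q0-b>q2; q1-a>q1; q1-b>q1; q2-a>q1; q2-b>q3; q3-a>q4; q3-b>q1; q4-a>q5; q4-b>q6; q5-a>q5; q5-b>q6; q6-a>q4; q6-b>q7; q7-a>q4; q7-b>q7

Run two small machines in parallel and take their product. The first has 5 states tracking whether the input so far still matches the prefix `bba`; the second has 7 states tracking the last 2 symbols read. A product state is a pair (one from each), accepting exactly when both do. Equivalent product states are then merged.
8 states suffice.
        a   b  
>  q0   q1  q2 
   q1   q1  q1 
   q2   q1  q3 
   q3   q4  q1 
   q4   q5  q6 
 * q5   q5  q6 
 * q6   q4  q7 
   q7   q4  q7 
(> = start, * = accepting)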